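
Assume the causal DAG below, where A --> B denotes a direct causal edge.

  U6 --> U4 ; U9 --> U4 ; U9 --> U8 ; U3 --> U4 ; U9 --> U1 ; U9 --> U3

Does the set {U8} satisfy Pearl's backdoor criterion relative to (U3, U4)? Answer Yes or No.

Backdoor paths from U3 to U4 (paths whose first edge points into U3):
  P1: U3 <- U9 -> U4
Condition 1 (no descendant of U3 in the set): holds — descendants of U3 are {U4}; none are in {U8}.
Condition 2 (every backdoor path blocked by {U8}):
  P1: open — no interior node is in the conditioning set.
{U8} does not satisfy the backdoor criterion.

No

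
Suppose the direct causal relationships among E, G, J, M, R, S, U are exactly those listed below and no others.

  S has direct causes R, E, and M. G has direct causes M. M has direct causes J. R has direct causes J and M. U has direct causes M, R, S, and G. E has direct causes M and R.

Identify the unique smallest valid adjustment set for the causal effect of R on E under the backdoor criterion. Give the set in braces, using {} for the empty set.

Variables eligible for adjustment (non-descendants of R, excluding R and E): {G, J, M}.
Backdoor paths from R to E:
  P1: R <- J -> M -> G -> U <- S <- E
  P2: R <- J -> M -> E
  P3: R <- J -> M -> S <- E
  P4: R <- J -> M -> U <- S <- E
  P5: R <- M -> G -> U <- S <- E
  P6: R <- M -> E
  P7: R <- M -> S <- E
  P8: R <- M -> U <- S <- E
The empty set is not sufficient: P2 (R <- J -> M -> E) has no collider blocking it and no conditioned non-collider, so it is open.
Try {M}:
  P1: blocked at chain node M ∈ conditioning set.
  P2: blocked at chain node M ∈ conditioning set.
  P3: blocked at chain node M ∈ conditioning set.
  P4: blocked at chain node M ∈ conditioning set.
  P5: blocked at fork node M ∈ conditioning set.
  P6: blocked at fork node M ∈ conditioning set.
  P7: blocked at fork node M ∈ conditioning set.
  P8: blocked at fork node M ∈ conditioning set.
{M} contains no descendant of R and blocks every backdoor path.
No other singleton works — e.g. {J} leaves P6 open — so {M} is the unique smallest valid adjustment set.

{M}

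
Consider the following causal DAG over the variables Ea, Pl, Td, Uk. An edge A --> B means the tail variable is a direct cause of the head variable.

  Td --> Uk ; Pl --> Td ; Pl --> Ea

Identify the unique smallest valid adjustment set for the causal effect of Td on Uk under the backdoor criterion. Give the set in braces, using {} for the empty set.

{}

Variables eligible for adjustment (non-descendants of Td, excluding Td and Uk): {Ea, Pl}.
Backdoor paths from Td to Uk:
  (none)
With no backdoor paths the empty set already satisfies the criterion, and it is trivially minimal.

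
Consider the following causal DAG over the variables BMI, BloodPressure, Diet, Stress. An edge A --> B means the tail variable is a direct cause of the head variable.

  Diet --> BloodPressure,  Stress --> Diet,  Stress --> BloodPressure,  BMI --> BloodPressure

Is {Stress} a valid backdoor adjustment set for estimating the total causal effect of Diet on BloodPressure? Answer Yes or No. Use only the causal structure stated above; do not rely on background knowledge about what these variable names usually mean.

Yes

Backdoor paths from Diet to BloodPressure (paths whose first edge points into Diet):
  P1: Diet <- Stress -> BloodPressure
Condition 1 (no descendant of Diet in the set): holds — descendants of Diet are {BloodPressure}; none are in {Stress}.
Condition 2 (every backdoor path blocked by {Stress}):
  P1: blocked at fork node Stress ∈ conditioning set.
{Stress} satisfies the backdoor criterion.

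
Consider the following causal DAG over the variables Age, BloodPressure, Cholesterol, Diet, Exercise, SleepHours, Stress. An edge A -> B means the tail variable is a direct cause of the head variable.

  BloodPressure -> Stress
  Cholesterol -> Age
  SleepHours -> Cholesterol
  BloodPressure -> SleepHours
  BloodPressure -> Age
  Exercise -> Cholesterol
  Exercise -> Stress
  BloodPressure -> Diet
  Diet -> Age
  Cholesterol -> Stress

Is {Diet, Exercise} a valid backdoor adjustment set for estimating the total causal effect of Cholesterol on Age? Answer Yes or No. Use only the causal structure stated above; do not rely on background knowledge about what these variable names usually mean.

Backdoor paths from Cholesterol to Age (paths whose first edge points into Cholesterol):
  P1: Cholesterol <- SleepHours <- BloodPressure -> Diet -> Age
  P2: Cholesterol <- SleepHours <- BloodPressure -> Age
  P3: Cholesterol <- Exercise -> Stress <- BloodPressure -> Diet -> Age
  P4: Cholesterol <- Exercise -> Stress <- BloodPressure -> Age
Condition 1 (no descendant of Cholesterol in the set): holds — descendants of Cholesterol are {Age, Stress}; none are in {Diet, Exercise}.
Condition 2 (every backdoor path blocked by {Diet, Exercise}):
  P1: blocked at chain node Diet ∈ conditioning set.
  P2: open — no interior node is in the conditioning set.
  P3: blocked at fork node Exercise ∈ conditioning set.
  P4: blocked at fork node Exercise ∈ conditioning set.
{Diet, Exercise} does not satisfy the backdoor criterion.

No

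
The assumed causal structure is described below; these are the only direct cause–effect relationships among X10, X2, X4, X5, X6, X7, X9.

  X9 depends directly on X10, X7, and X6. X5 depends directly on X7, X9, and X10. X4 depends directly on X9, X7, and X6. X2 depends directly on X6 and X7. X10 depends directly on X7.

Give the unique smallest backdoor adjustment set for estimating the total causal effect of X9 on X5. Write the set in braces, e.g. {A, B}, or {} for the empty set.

{X10, X7}

Variables eligible for adjustment (non-descendants of X9, excluding X9 and X5): {X10, X2, X6, X7}.
Backdoor paths from X9 to X5:
  P1: X9 <- X7 -> X10 -> X5
  P2: X9 <- X7 -> X5
  P3: X9 <- X10 <- X7 -> X5
  P4: X9 <- X10 -> X5
  P5: X9 <- X6 -> X4 <- X7 -> X10 -> X5
  P6: X9 <- X6 -> X4 <- X7 -> X5
  P7: X9 <- X6 -> X2 <- X7 -> X10 -> X5
  P8: X9 <- X6 -> X2 <- X7 -> X5
The empty set is not sufficient: P1 (X9 <- X7 -> X10 -> X5) has no collider blocking it and no conditioned non-collider, so it is open.
Try {X10, X7}:
  P1: blocked at fork node X7 ∈ conditioning set.
  P2: blocked at fork node X7 ∈ conditioning set.
  P3: blocked at chain node X10 ∈ conditioning set.
  P4: blocked at fork node X10 ∈ conditioning set.
  P5: blocked at collider X4 (neither it nor any descendant is in the conditioning set).
  P6: blocked at collider X4 (neither it nor any descendant is in the conditioning set).
  P7: blocked at collider X2 (neither it nor any descendant is in the conditioning set).
  P8: blocked at collider X2 (neither it nor any descendant is in the conditioning set).
{X10, X7} contains no descendant of X9 and blocks every backdoor path.
Every element of {X10, X7} is needed (dropping X10 leaves P4 open; dropping X7 leaves P2 open), so no proper subset is valid.
Among all size-2 subsets of the eligible variables, only {X10, X7} blocks every backdoor path, so it is the unique smallest valid adjustment set.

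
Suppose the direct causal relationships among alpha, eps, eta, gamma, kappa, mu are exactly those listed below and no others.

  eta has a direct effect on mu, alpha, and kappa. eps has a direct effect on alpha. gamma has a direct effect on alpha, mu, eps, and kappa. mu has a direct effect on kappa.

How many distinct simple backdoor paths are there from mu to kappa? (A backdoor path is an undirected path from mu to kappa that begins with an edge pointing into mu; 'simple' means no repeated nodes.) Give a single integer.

A backdoor path from mu to kappa is any simple undirected path whose first edge points into mu (i.e. leaves mu via a parent).
Parents of mu: {eta, gamma}.
Enumerating:
  P1: mu <- gamma -> eps -> alpha <- eta -> kappa
  P2: mu <- gamma -> alpha <- eta -> kappa
  P3: mu <- gamma -> kappa
  P4: mu <- eta -> alpha <- gamma -> kappa
  P5: mu <- eta -> alpha <- eps <- gamma -> kappa
  P6: mu <- eta -> kappa
That exhausts the simple backdoor paths. Count: 6.

6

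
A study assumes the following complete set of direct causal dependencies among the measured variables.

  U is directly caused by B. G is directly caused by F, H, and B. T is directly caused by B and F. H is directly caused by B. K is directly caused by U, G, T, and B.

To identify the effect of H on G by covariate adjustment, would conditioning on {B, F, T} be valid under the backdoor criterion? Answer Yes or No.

Backdoor paths from H to G (paths whose first edge points into H):
  P1: H <- B -> T <- F -> G
  P2: H <- B -> T -> K <- G
  P3: H <- B -> G
  P4: H <- B -> U -> K <- T <- F -> G
  P5: H <- B -> U -> K <- G
  P6: H <- B -> K <- T <- F -> G
  P7: H <- B -> K <- G
Condition 1 (no descendant of H in the set): holds — descendants of H are {G, K}; none are in {B, F, T}.
Condition 2 (every backdoor path blocked by {B, F, T}):
  P1: blocked at fork node B ∈ conditioning set.
  P2: blocked at fork node B ∈ conditioning set.
  P3: blocked at fork node B ∈ conditioning set.
  P4: blocked at fork node B ∈ conditioning set.
  P5: blocked at fork node B ∈ conditioning set.
  P6: blocked at fork node B ∈ conditioning set.
  P7: blocked at fork node B ∈ conditioning set.
{B, F, T} satisfies the backdoor criterion.

Yes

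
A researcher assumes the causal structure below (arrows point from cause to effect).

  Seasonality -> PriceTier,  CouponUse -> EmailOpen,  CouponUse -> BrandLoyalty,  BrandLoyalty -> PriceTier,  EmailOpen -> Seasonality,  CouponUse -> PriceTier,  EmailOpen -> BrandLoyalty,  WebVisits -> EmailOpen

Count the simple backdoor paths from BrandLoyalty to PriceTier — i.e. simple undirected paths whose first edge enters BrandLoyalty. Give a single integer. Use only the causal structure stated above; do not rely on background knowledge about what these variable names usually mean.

4

A backdoor path from BrandLoyalty to PriceTier is any simple undirected path whose first edge points into BrandLoyalty (i.e. leaves BrandLoyalty via a parent).
Parents of BrandLoyalty: {CouponUse, EmailOpen}.
Enumerating:
  P1: BrandLoyalty <- CouponUse -> EmailOpen -> Seasonality -> PriceTier
  P2: BrandLoyalty <- CouponUse -> PriceTier
  P3: BrandLoyalty <- EmailOpen <- CouponUse -> PriceTier
  P4: BrandLoyalty <- EmailOpen -> Seasonality -> PriceTier
That exhausts the simple backdoor paths. Count: 4.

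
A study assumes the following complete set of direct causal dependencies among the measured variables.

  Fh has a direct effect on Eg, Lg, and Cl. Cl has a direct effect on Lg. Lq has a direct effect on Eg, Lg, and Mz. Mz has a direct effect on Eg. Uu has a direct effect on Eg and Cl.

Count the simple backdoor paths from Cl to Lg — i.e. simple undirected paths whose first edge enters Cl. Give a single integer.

A backdoor path from Cl to Lg is any simple undirected path whose first edge points into Cl (i.e. leaves Cl via a parent).
Parents of Cl: {Fh, Uu}.
Enumerating:
  P1: Cl <- Fh -> Eg <- Lq -> Lg
  P2: Cl <- Fh -> Eg <- Mz <- Lq -> Lg
  P3: Cl <- Fh -> Lg
  P4: Cl <- Uu -> Eg <- Fh -> Lg
  P5: Cl <- Uu -> Eg <- Lq -> Lg
  P6: Cl <- Uu -> Eg <- Mz <- Lq -> Lg
That exhausts the simple backdoor paths. Count: 6.

6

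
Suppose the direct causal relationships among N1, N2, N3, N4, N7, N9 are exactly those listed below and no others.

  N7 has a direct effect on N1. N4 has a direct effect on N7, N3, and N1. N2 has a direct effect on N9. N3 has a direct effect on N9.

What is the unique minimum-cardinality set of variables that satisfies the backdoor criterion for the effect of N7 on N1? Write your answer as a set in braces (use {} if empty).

{N4}

Variables eligible for adjustment (non-descendants of N7, excluding N7 and N1): {N2, N3, N4, N9}.
Backdoor paths from N7 to N1:
  P1: N7 <- N4 -> N1
The empty set is not sufficient: P1 (N7 <- N4 -> N1) has no collider blocking it and no conditioned non-collider, so it is open.
Try {N4}:
  P1: blocked at fork node N4 ∈ conditioning set.
{N4} contains no descendant of N7 and blocks every backdoor path.
No other singleton works — e.g. {N2} leaves P1 open — so {N4} is the unique smallest valid adjustment set.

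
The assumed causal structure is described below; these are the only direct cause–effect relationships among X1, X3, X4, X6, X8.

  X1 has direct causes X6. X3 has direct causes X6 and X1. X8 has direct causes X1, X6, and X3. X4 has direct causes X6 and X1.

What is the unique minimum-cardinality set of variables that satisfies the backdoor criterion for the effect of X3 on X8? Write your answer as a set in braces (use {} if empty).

{X1, X6}

Variables eligible for adjustment (non-descendants of X3, excluding X3 and X8): {X1, X4, X6}.
Backdoor paths from X3 to X8:
  P1: X3 <- X6 -> X1 -> X8
  P2: X3 <- X6 -> X4 <- X1 -> X8
  P3: X3 <- X6 -> X8
  P4: X3 <- X1 <- X6 -> X8
  P5: X3 <- X1 -> X4 <- X6 -> X8
  P6: X3 <- X1 -> X8
The empty set is not sufficient: P1 (X3 <- X6 -> X1 -> X8) has no collider blocking it and no conditioned non-collider, so it is open.
Try {X1, X6}:
  P1: blocked at fork node X6 ∈ conditioning set.
  P2: blocked at fork node X6 ∈ conditioning set.
  P3: blocked at fork node X6 ∈ conditioning set.
  P4: blocked at chain node X1 ∈ conditioning set.
  P5: blocked at fork node X1 ∈ conditioning set.
  P6: blocked at fork node X1 ∈ conditioning set.
{X1, X6} contains no descendant of X3 and blocks every backdoor path.
Every element of {X1, X6} is needed (dropping X1 leaves P6 open; dropping X6 leaves P3 open), so no proper subset is valid.
Among all size-2 subsets of the eligible variables, only {X1, X6} blocks every backdoor path, so it is the unique smallest valid adjustment set.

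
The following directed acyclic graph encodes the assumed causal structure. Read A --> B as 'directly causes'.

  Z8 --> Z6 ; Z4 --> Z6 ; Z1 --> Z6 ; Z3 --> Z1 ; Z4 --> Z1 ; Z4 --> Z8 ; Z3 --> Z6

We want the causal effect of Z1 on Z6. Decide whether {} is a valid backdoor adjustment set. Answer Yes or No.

Backdoor paths from Z1 to Z6 (paths whose first edge points into Z1):
  P1: Z1 <- Z4 -> Z8 -> Z6
  P2: Z1 <- Z4 -> Z6
  P3: Z1 <- Z3 -> Z6
Condition 1 (no descendant of Z1 in the set): holds — descendants of Z1 are {Z6}; none are in {}.
Condition 2 (every backdoor path blocked by {}):
  P1: open — no interior node is in the conditioning set.
  P2: open — no interior node is in the conditioning set.
  P3: open — no interior node is in the conditioning set.
{} does not satisfy the backdoor criterion.

No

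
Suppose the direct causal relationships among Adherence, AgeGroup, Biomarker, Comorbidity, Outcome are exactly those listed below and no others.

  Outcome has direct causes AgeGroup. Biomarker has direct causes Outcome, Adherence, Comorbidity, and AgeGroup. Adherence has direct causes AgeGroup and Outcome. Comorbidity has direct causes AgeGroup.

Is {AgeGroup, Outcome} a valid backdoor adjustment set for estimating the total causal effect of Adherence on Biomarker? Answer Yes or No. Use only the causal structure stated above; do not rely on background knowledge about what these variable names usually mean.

Yes

Backdoor paths from Adherence to Biomarker (paths whose first edge points into Adherence):
  P1: Adherence <- AgeGroup -> Outcome -> Biomarker
  P2: Adherence <- AgeGroup -> Comorbidity -> Biomarker
  P3: Adherence <- AgeGroup -> Biomarker
  P4: Adherence <- Outcome <- AgeGroup -> Comorbidity -> Biomarker
  P5: Adherence <- Outcome <- AgeGroup -> Biomarker
  P6: Adherence <- Outcome -> Biomarker
Condition 1 (no descendant of Adherence in the set): holds — descendants of Adherence are {Biomarker}; none are in {AgeGroup, Outcome}.
Condition 2 (every backdoor path blocked by {AgeGroup, Outcome}):
  P1: blocked at fork node AgeGroup ∈ conditioning set.
  P2: blocked at fork node AgeGroup ∈ conditioning set.
  P3: blocked at fork node AgeGroup ∈ conditioning set.
  P4: blocked at chain node Outcome ∈ conditioning set.
  P5: blocked at chain node Outcome ∈ conditioning set.
  P6: blocked at fork node Outcome ∈ conditioning set.
{AgeGroup, Outcome} satisfies the backdoor criterion.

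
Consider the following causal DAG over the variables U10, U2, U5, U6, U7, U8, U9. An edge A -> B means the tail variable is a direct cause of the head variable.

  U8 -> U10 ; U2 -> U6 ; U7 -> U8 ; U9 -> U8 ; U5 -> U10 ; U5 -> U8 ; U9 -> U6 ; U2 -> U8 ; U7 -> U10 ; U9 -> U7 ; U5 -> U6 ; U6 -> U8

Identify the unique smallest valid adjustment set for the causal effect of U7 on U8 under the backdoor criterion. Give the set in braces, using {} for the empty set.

Variables eligible for adjustment (non-descendants of U7, excluding U7 and U8): {U2, U5, U6, U9}.
Backdoor paths from U7 to U8:
  P1: U7 <- U9 -> U6 <- U2 -> U8
  P2: U7 <- U9 -> U6 <- U5 -> U8
  P3: U7 <- U9 -> U6 <- U5 -> U10 <- U8
  P4: U7 <- U9 -> U6 -> U8
  P5: U7 <- U9 -> U8
The empty set is not sufficient: P4 (U7 <- U9 -> U6 -> U8) has no collider blocking it and no conditioned non-collider, so it is open.
Try {U9}:
  P1: blocked at fork node U9 ∈ conditioning set.
  P2: blocked at fork node U9 ∈ conditioning set.
  P3: blocked at fork node U9 ∈ conditioning set.
  P4: blocked at fork node U9 ∈ conditioning set.
  P5: blocked at fork node U9 ∈ conditioning set.
{U9} contains no descendant of U7 and blocks every backdoor path.
No other singleton works — e.g. {U2} leaves P4 open — so {U9} is the unique smallest valid adjustment set.

{U9}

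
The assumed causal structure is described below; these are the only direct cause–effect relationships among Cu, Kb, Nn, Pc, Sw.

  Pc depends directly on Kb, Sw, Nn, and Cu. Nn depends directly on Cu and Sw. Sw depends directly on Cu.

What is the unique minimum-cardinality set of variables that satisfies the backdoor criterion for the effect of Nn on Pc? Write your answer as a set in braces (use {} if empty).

Variables eligible for adjustment (non-descendants of Nn, excluding Nn and Pc): {Cu, Kb, Sw}.
Backdoor paths from Nn to Pc:
  P1: Nn <- Cu -> Sw -> Pc
  P2: Nn <- Cu -> Pc
  P3: Nn <- Sw <- Cu -> Pc
  P4: Nn <- Sw -> Pc
The empty set is not sufficient: P1 (Nn <- Cu -> Sw -> Pc) has no collider blocking it and no conditioned non-collider, so it is open.
Try {Cu, Sw}:
  P1: blocked at fork node Cu ∈ conditioning set.
  P2: blocked at fork node Cu ∈ conditioning set.
  P3: blocked at chain node Sw ∈ conditioning set.
  P4: blocked at fork node Sw ∈ conditioning set.
{Cu, Sw} contains no descendant of Nn and blocks every backdoor path.
Every element of {Cu, Sw} is needed (dropping Cu leaves P2 open; dropping Sw leaves P4 open), so no proper subset is valid.
Among all size-2 subsets of the eligible variables, only {Cu, Sw} blocks every backdoor path, so it is the unique smallest valid adjustment set.

{Cu, Sw}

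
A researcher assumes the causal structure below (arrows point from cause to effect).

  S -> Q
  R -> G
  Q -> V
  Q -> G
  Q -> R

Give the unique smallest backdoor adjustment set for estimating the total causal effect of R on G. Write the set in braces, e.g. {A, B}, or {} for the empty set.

{Q}

Variables eligible for adjustment (non-descendants of R, excluding R and G): {Q, S, V}.
Backdoor paths from R to G:
  P1: R <- Q -> G
The empty set is not sufficient: P1 (R <- Q -> G) has no collider blocking it and no conditioned non-collider, so it is open.
Try {Q}:
  P1: blocked at fork node Q ∈ conditioning set.
{Q} contains no descendant of R and blocks every backdoor path.
No other singleton works — e.g. {S} leaves P1 open — so {Q} is the unique smallest valid adjustment set.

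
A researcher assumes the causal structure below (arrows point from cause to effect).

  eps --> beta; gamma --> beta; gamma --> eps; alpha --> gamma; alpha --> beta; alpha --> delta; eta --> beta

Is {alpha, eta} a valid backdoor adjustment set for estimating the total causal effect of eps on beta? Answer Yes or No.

Backdoor paths from eps to beta (paths whose first edge points into eps):
  P1: eps <- gamma <- alpha -> beta
  P2: eps <- gamma -> beta
Condition 1 (no descendant of eps in the set): holds — descendants of eps are {beta}; none are in {alpha, eta}.
Condition 2 (every backdoor path blocked by {alpha, eta}):
  P1: blocked at fork node alpha ∈ conditioning set.
  P2: open — no interior node is in the conditioning set.
{alpha, eta} does not satisfy the backdoor criterion.

No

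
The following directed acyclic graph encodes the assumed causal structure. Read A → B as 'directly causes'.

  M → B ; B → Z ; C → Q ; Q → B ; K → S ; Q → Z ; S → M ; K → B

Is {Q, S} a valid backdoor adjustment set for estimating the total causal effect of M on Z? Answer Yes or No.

Yes

Backdoor paths from M to Z (paths whose first edge points into M):
  P1: M <- S <- K -> B <- Q -> Z
  P2: M <- S <- K -> B -> Z
Condition 1 (no descendant of M in the set): holds — descendants of M are {B, Z}; none are in {Q, S}.
Condition 2 (every backdoor path blocked by {Q, S}):
  P1: blocked at chain node S ∈ conditioning set.
  P2: blocked at chain node S ∈ conditioning set.
{Q, S} satisfies the backdoor criterion.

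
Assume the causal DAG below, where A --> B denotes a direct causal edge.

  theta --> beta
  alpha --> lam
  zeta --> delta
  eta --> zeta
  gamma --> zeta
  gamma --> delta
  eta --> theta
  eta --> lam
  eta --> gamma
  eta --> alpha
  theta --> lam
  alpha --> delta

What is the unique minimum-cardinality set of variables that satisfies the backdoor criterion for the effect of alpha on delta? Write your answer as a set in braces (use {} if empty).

{eta}

Variables eligible for adjustment (non-descendants of alpha, excluding alpha and delta): {beta, eta, gamma, theta, zeta}.
Backdoor paths from alpha to delta:
  P1: alpha <- eta -> gamma -> zeta -> delta
  P2: alpha <- eta -> gamma -> delta
  P3: alpha <- eta -> zeta <- gamma -> delta
  P4: alpha <- eta -> zeta -> delta
The empty set is not sufficient: P1 (alpha <- eta -> gamma -> zeta -> delta) has no collider blocking it and no conditioned non-collider, so it is open.
Try {eta}:
  P1: blocked at fork node eta ∈ conditioning set.
  P2: blocked at fork node eta ∈ conditioning set.
  P3: blocked at fork node eta ∈ conditioning set.
  P4: blocked at fork node eta ∈ conditioning set.
{eta} contains no descendant of alpha and blocks every backdoor path.
No other singleton works — e.g. {theta} leaves P1 open — so {eta} is the unique smallest valid adjustment set.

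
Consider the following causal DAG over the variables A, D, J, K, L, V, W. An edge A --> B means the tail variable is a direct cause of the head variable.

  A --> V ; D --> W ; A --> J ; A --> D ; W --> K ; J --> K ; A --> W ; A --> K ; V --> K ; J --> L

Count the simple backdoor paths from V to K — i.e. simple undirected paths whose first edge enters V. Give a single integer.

4

A backdoor path from V to K is any simple undirected path whose first edge points into V (i.e. leaves V via a parent).
Parents of V: {A}.
Enumerating:
  P1: V <- A -> D -> W -> K
  P2: V <- A -> J -> K
  P3: V <- A -> W -> K
  P4: V <- A -> K
That exhausts the simple backdoor paths. Count: 4.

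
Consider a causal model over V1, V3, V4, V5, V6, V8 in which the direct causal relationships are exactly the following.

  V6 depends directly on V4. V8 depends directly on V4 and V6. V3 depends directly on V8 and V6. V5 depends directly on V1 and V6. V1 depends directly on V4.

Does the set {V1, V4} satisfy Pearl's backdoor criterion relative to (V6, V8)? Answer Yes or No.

Backdoor paths from V6 to V8 (paths whose first edge points into V6):
  P1: V6 <- V4 -> V8
Condition 1 (no descendant of V6 in the set): holds — descendants of V6 are {V3, V5, V8}; none are in {V1, V4}.
Condition 2 (every backdoor path blocked by {V1, V4}):
  P1: blocked at fork node V4 ∈ conditioning set.
{V1, V4} satisfies the backdoor criterion.

Yes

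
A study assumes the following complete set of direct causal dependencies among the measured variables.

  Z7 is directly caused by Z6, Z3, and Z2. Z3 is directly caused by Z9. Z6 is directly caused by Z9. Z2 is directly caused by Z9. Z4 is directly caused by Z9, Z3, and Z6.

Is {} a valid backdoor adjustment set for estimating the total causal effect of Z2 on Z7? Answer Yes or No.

Backdoor paths from Z2 to Z7 (paths whose first edge points into Z2):
  P1: Z2 <- Z9 -> Z6 -> Z4 <- Z3 -> Z7
  P2: Z2 <- Z9 -> Z6 -> Z7
  P3: Z2 <- Z9 -> Z3 -> Z4 <- Z6 -> Z7
  P4: Z2 <- Z9 -> Z3 -> Z7
  P5: Z2 <- Z9 -> Z4 <- Z6 -> Z7
  P6: Z2 <- Z9 -> Z4 <- Z3 -> Z7
Condition 1 (no descendant of Z2 in the set): holds — descendants of Z2 are {Z7}; none are in {}.
Condition 2 (every backdoor path blocked by {}):
  P1: blocked at collider Z4 (neither it nor any descendant is in the conditioning set).
  P2: open — no interior node is in the conditioning set.
  P3: blocked at collider Z4 (neither it nor any descendant is in the conditioning set).
  P4: open — no interior node is in the conditioning set.
  P5: blocked at collider Z4 (neither it nor any descendant is in the conditioning set).
  P6: blocked at collider Z4 (neither it nor any descendant is in the conditioning set).
{} does not satisfy the backdoor criterion.

No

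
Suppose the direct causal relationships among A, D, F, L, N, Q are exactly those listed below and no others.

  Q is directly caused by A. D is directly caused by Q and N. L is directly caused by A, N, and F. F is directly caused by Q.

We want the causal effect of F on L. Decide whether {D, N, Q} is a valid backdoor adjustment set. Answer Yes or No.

Yes

Backdoor paths from F to L (paths whose first edge points into F):
  P1: F <- Q <- A -> L
  P2: F <- Q -> D <- N -> L
Condition 1 (no descendant of F in the set): holds — descendants of F are {L}; none are in {D, N, Q}.
Condition 2 (every backdoor path blocked by {D, N, Q}):
  P1: blocked at chain node Q ∈ conditioning set.
  P2: blocked at fork node Q ∈ conditioning set.
{D, N, Q} satisfies the backdoor criterion.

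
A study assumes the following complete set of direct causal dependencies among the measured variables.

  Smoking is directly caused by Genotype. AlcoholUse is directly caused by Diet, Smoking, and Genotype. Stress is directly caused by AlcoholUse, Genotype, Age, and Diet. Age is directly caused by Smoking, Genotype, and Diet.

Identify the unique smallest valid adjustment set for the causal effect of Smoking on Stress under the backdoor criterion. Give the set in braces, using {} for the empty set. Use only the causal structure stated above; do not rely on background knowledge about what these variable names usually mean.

{Genotype}

Variables eligible for adjustment (non-descendants of Smoking, excluding Smoking and Stress): {Diet, Genotype}.
Backdoor paths from Smoking to Stress:
  P1: Smoking <- Genotype -> AlcoholUse <- Diet -> Age -> Stress
  P2: Smoking <- Genotype -> AlcoholUse <- Diet -> Stress
  P3: Smoking <- Genotype -> AlcoholUse -> Stress
  P4: Smoking <- Genotype -> Age <- Diet -> AlcoholUse -> Stress
  P5: Smoking <- Genotype -> Age <- Diet -> Stress
  P6: Smoking <- Genotype -> Age -> Stress
  P7: Smoking <- Genotype -> Stress
The empty set is not sufficient: P3 (Smoking <- Genotype -> AlcoholUse -> Stress) has no collider blocking it and no conditioned non-collider, so it is open.
Try {Genotype}:
  P1: blocked at fork node Genotype ∈ conditioning set.
  P2: blocked at fork node Genotype ∈ conditioning set.
  P3: blocked at fork node Genotype ∈ conditioning set.
  P4: blocked at fork node Genotype ∈ conditioning set.
  P5: blocked at fork node Genotype ∈ conditioning set.
  P6: blocked at fork node Genotype ∈ conditioning set.
  P7: blocked at fork node Genotype ∈ conditioning set.
{Genotype} contains no descendant of Smoking and blocks every backdoor path.
No other singleton works — e.g. {Diet} leaves P3 open — so {Genotype} is the unique smallest valid adjustment set.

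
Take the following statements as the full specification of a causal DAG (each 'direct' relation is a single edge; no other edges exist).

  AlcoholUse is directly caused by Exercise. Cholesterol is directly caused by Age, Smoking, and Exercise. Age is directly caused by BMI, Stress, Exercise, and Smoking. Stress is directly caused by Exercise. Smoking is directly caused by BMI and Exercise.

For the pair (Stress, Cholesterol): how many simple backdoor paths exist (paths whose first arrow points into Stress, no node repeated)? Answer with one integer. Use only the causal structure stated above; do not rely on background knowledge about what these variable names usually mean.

A backdoor path from Stress to Cholesterol is any simple undirected path whose first edge points into Stress (i.e. leaves Stress via a parent).
Parents of Stress: {Exercise}.
Enumerating:
  P1: Stress <- Exercise -> Smoking <- BMI -> Age -> Cholesterol
  P2: Stress <- Exercise -> Smoking -> Age -> Cholesterol
  P3: Stress <- Exercise -> Smoking -> Cholesterol
  P4: Stress <- Exercise -> Age <- BMI -> Smoking -> Cholesterol
  P5: Stress <- Exercise -> Age <- Smoking -> Cholesterol
  P6: Stress <- Exercise -> Age -> Cholesterol
  P7: Stress <- Exercise -> Cholesterol
That exhausts the simple backdoor paths. Count: 7.

7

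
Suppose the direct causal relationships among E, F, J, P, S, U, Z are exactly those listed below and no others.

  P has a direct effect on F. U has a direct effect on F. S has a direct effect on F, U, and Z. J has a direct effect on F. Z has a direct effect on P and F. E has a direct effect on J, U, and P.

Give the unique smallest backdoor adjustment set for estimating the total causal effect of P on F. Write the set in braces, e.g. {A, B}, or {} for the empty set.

{E, Z}

Variables eligible for adjustment (non-descendants of P, excluding P and F): {E, J, S, U, Z}.
Backdoor paths from P to F:
  P1: P <- E -> U <- S -> Z -> F
  P2: P <- E -> U <- S -> F
  P3: P <- E -> U -> F
  P4: P <- E -> J -> F
  P5: P <- Z <- S -> U <- E -> J -> F
  P6: P <- Z <- S -> U -> F
  P7: P <- Z <- S -> F
  P8: P <- Z -> F
The empty set is not sufficient: P3 (P <- E -> U -> F) has no collider blocking it and no conditioned non-collider, so it is open.
Try {E, Z}:
  P1: blocked at fork node E ∈ conditioning set.
  P2: blocked at fork node E ∈ conditioning set.
  P3: blocked at fork node E ∈ conditioning set.
  P4: blocked at fork node E ∈ conditioning set.
  P5: blocked at chain node Z ∈ conditioning set.
  P6: blocked at chain node Z ∈ conditioning set.
  P7: blocked at chain node Z ∈ conditioning set.
  P8: blocked at fork node Z ∈ conditioning set.
{E, Z} contains no descendant of P and blocks every backdoor path.
Every element of {E, Z} is needed (dropping E leaves P3 open; dropping Z leaves P6 open), so no proper subset is valid.
Among all size-2 subsets of the eligible variables, only {E, Z} blocks every backdoor path, so it is the unique smallest valid adjustment set.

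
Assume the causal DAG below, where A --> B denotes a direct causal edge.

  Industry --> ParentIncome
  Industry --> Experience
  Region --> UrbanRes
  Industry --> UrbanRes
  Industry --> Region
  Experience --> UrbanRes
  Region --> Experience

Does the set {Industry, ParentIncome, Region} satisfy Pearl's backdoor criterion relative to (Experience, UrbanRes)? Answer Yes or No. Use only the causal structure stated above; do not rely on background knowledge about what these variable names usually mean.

Yes

Backdoor paths from Experience to UrbanRes (paths whose first edge points into Experience):
  P1: Experience <- Industry -> Region -> UrbanRes
  P2: Experience <- Industry -> UrbanRes
  P3: Experience <- Region <- Industry -> UrbanRes
  P4: Experience <- Region -> UrbanRes
Condition 1 (no descendant of Experience in the set): holds — descendants of Experience are {UrbanRes}; none are in {Industry, ParentIncome, Region}.
Condition 2 (every backdoor path blocked by {Industry, ParentIncome, Region}):
  P1: blocked at fork node Industry ∈ conditioning set.
  P2: blocked at fork node Industry ∈ conditioning set.
  P3: blocked at chain node Region ∈ conditioning set.
  P4: blocked at fork node Region ∈ conditioning set.
{Industry, ParentIncome, Region} satisfies the backdoor criterion.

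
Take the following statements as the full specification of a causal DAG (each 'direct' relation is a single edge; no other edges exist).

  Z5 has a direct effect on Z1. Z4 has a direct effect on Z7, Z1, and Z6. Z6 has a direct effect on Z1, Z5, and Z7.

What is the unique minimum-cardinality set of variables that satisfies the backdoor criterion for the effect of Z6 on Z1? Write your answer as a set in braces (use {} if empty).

Variables eligible for adjustment (non-descendants of Z6, excluding Z6 and Z1): {Z4}.
Backdoor paths from Z6 to Z1:
  P1: Z6 <- Z4 -> Z1
The empty set is not sufficient: P1 (Z6 <- Z4 -> Z1) has no collider blocking it and no conditioned non-collider, so it is open.
Try {Z4}:
  P1: blocked at fork node Z4 ∈ conditioning set.
{Z4} contains no descendant of Z6 and blocks every backdoor path.
{Z4} is the unique smallest valid adjustment set.

{Z4}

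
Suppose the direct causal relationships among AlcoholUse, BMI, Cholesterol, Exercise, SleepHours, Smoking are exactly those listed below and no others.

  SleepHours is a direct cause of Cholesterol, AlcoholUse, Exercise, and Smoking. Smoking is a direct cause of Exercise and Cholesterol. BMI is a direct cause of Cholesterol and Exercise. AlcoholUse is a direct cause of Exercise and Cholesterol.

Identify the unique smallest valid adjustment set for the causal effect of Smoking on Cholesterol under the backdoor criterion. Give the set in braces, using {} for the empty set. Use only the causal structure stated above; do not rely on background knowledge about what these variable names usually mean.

{SleepHours}

Variables eligible for adjustment (non-descendants of Smoking, excluding Smoking and Cholesterol): {AlcoholUse, BMI, SleepHours}.
Backdoor paths from Smoking to Cholesterol:
  P1: Smoking <- SleepHours -> AlcoholUse -> Cholesterol
  P2: Smoking <- SleepHours -> AlcoholUse -> Exercise <- BMI -> Cholesterol
  P3: Smoking <- SleepHours -> Cholesterol
  P4: Smoking <- SleepHours -> Exercise <- AlcoholUse -> Cholesterol
  P5: Smoking <- SleepHours -> Exercise <- BMI -> Cholesterol
The empty set is not sufficient: P1 (Smoking <- SleepHours -> AlcoholUse -> Cholesterol) has no collider blocking it and no conditioned non-collider, so it is open.
Try {SleepHours}:
  P1: blocked at fork node SleepHours ∈ conditioning set.
  P2: blocked at fork node SleepHours ∈ conditioning set.
  P3: blocked at fork node SleepHours ∈ conditioning set.
  P4: blocked at fork node SleepHours ∈ conditioning set.
  P5: blocked at fork node SleepHours ∈ conditioning set.
{SleepHours} contains no descendant of Smoking and blocks every backdoor path.
No other singleton works — e.g. {AlcoholUse} leaves P3 open — so {SleepHours} is the unique smallest valid adjustment set.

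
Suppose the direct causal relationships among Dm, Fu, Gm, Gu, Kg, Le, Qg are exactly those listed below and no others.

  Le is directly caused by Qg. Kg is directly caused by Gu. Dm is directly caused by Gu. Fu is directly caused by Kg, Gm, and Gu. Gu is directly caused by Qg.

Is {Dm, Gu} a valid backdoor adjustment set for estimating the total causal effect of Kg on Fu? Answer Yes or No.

Backdoor paths from Kg to Fu (paths whose first edge points into Kg):
  P1: Kg <- Gu -> Fu
Condition 1 (no descendant of Kg in the set): holds — descendants of Kg are {Fu}; none are in {Dm, Gu}.
Condition 2 (every backdoor path blocked by {Dm, Gu}):
  P1: blocked at fork node Gu ∈ conditioning set.
{Dm, Gu} satisfies the backdoor criterion.

Yes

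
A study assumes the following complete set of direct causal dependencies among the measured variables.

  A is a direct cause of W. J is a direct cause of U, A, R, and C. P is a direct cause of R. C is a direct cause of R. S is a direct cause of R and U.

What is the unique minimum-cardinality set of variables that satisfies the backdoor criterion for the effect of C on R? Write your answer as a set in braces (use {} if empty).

{J}

Variables eligible for adjustment (non-descendants of C, excluding C and R): {A, J, P, S, U, W}.
Backdoor paths from C to R:
  P1: C <- J -> U <- S -> R
  P2: C <- J -> R
The empty set is not sufficient: P2 (C <- J -> R) has no collider blocking it and no conditioned non-collider, so it is open.
Try {J}:
  P1: blocked at fork node J ∈ conditioning set.
  P2: blocked at fork node J ∈ conditioning set.
{J} contains no descendant of C and blocks every backdoor path.
No other singleton works — e.g. {P} leaves P2 open — so {J} is the unique smallest valid adjustment set.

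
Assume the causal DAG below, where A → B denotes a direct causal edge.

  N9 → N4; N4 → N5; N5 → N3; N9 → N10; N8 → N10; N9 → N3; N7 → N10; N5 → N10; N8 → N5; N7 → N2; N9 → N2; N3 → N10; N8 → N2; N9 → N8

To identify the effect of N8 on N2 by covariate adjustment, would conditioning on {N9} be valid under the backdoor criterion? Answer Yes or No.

Backdoor paths from N8 to N2 (paths whose first edge points into N8):
  P1: N8 <- N9 -> N4 -> N5 -> N3 -> N10 <- N7 -> N2
  P2: N8 <- N9 -> N4 -> N5 -> N10 <- N7 -> N2
  P3: N8 <- N9 -> N3 <- N5 -> N10 <- N7 -> N2
  P4: N8 <- N9 -> N3 -> N10 <- N7 -> N2
  P5: N8 <- N9 -> N2
  P6: N8 <- N9 -> N10 <- N7 -> N2
Condition 1 (no descendant of N8 in the set): holds — descendants of N8 are {N10, N2, N3, N5}; none are in {N9}.
Condition 2 (every backdoor path blocked by {N9}):
  P1: blocked at fork node N9 ∈ conditioning set.
  P2: blocked at fork node N9 ∈ conditioning set.
  P3: blocked at fork node N9 ∈ conditioning set.
  P4: blocked at fork node N9 ∈ conditioning set.
  P5: blocked at fork node N9 ∈ conditioning set.
  P6: blocked at fork node N9 ∈ conditioning set.
{N9} satisfies the backdoor criterion.

Yes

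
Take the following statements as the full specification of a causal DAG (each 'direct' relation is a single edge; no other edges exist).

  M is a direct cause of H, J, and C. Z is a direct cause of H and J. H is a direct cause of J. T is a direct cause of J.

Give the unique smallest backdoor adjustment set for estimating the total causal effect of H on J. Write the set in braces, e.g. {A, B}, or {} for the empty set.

Variables eligible for adjustment (non-descendants of H, excluding H and J): {C, M, T, Z}.
Backdoor paths from H to J:
  P1: H <- Z -> J
  P2: H <- M -> J
The empty set is not sufficient: P1 (H <- Z -> J) has no collider blocking it and no conditioned non-collider, so it is open.
Try {M, Z}:
  P1: blocked at fork node Z ∈ conditioning set.
  P2: blocked at fork node M ∈ conditioning set.
{M, Z} contains no descendant of H and blocks every backdoor path.
Every element of {M, Z} is needed (dropping M leaves P2 open; dropping Z leaves P1 open), so no proper subset is valid.
Among all size-2 subsets of the eligible variables, only {M, Z} blocks every backdoor path, so it is the unique smallest valid adjustment set.

{M, Z}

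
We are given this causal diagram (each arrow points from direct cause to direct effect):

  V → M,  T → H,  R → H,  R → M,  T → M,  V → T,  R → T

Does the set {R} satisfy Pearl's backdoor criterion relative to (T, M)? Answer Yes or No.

Backdoor paths from T to M (paths whose first edge points into T):
  P1: T <- V -> M
  P2: T <- R -> M
Condition 1 (no descendant of T in the set): holds — descendants of T are {H, M}; none are in {R}.
Condition 2 (every backdoor path blocked by {R}):
  P1: open — no interior node is in the conditioning set.
  P2: blocked at fork node R ∈ conditioning set.
{R} does not satisfy the backdoor criterion.

No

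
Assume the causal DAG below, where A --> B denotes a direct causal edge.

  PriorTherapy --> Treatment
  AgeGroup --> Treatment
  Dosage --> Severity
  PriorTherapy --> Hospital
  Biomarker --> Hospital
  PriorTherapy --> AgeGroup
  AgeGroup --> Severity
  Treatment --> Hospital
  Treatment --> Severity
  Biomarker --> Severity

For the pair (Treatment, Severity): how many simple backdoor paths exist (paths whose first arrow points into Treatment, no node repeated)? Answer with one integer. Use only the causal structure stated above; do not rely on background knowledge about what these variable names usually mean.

4

A backdoor path from Treatment to Severity is any simple undirected path whose first edge points into Treatment (i.e. leaves Treatment via a parent).
Parents of Treatment: {AgeGroup, PriorTherapy}.
Enumerating:
  P1: Treatment <- PriorTherapy -> AgeGroup -> Severity
  P2: Treatment <- PriorTherapy -> Hospital <- Biomarker -> Severity
  P3: Treatment <- AgeGroup <- PriorTherapy -> Hospital <- Biomarker -> Severity
  P4: Treatment <- AgeGroup -> Severity
That exhausts the simple backdoor paths. Count: 4.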